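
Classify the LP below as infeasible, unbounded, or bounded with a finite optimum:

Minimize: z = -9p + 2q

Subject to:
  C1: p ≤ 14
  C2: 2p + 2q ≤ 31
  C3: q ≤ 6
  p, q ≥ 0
The point (14, 0) satisfies every constraint, so the LP is feasible; the constraints give p ≤ 14 and q ≤ 6, which with p, q ≥ 0 keep the feasible region inside a bounded box. A feasible, bounded LP attains a finite optimum at a vertex.

The LP has an optimal solution: (14, 0) with z = -126.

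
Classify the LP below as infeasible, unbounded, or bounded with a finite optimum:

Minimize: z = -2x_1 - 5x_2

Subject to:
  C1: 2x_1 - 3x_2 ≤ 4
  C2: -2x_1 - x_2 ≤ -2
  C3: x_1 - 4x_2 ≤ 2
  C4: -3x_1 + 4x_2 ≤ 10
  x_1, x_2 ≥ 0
Feasible point: (1, 0) satisfies every constraint, so the LP is feasible.
Direction d = (3, 2): for each constraint row a, a·d ≤ 0 —
  (2)(3) + (-3)(2) = 0 ≤ 0
  (-2)(3) + (-1)(2) = -8 ≤ 0
  (1)(3) + (-4)(2) = -5 ≤ 0
  (-3)(3) + (4)(2) = -1 ≤ 0
and d ≥ 0, so (1, 0) + t·d stays feasible for every t ≥ 0. Along this ray z = -2x_1 - 5x_2 changes by -16 per unit t, so z → −∞.

Unbounded: there is a feasible ray along which z → −∞.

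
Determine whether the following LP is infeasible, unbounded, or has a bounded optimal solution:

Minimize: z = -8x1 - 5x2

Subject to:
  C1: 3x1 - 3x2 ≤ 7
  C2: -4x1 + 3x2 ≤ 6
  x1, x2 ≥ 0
Feasible point: (0, 0) satisfies every constraint, so the LP is feasible.
Direction d = (1, 1): for each constraint row a, a·d ≤ 0 —
  (3)(1) + (-3)(1) = 0 ≤ 0
  (-4)(1) + (3)(1) = -1 ≤ 0
and d ≥ 0, so (0, 0) + t·d stays feasible for every t ≥ 0. Along this ray z = -8x1 - 5x2 changes by -13 per unit t, so z → −∞.

Unbounded — the objective can decrease without bound over the feasible region.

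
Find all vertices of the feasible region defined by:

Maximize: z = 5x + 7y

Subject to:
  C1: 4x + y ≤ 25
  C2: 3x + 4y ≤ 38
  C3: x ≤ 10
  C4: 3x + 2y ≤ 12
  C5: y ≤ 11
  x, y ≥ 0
Each vertex is the intersection of two constraint boundaries that also satisfies all remaining constraints:
  x = 0 and y = 0 → (0, 0)
  3x + 2y = 12 and y = 0 → (4, 0)
  3x + 2y = 12 and x = 0 → (0, 6)

Vertices: (0, 0), (4, 0), (0, 6)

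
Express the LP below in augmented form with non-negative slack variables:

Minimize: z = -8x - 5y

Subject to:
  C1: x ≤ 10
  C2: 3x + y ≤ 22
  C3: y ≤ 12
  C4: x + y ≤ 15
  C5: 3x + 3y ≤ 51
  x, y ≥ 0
min z = -8x - 5y

s.t.
  x + s1 = 10
  3x + y + s2 = 22
  y + s3 = 12
  x + y + s4 = 15
  3x + 3y + s5 = 51
  x, y, s1, s2, s3, s4, s5 ≥ 0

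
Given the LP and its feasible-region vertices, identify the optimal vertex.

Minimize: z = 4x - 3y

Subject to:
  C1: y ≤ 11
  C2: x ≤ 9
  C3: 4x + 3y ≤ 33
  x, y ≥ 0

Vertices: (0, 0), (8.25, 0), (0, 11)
Evaluating z = 4x - 3y at each vertex:
  (0, 0): z = 0
  (8.25, 0): z = 33
  (0, 11): z = -33

The smallest value is z = -33, attained at (0, 11).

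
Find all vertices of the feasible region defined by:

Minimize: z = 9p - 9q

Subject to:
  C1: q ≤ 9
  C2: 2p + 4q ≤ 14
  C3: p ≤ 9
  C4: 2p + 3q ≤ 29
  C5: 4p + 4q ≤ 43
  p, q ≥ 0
Each vertex is the intersection of two constraint boundaries that also satisfies all remaining constraints:
  p = 0 and q = 0 → (0, 0)
  2p + 4q = 14 and q = 0 → (7, 0)
  2p + 4q = 14 and p = 0 → (0, 3.5)

Vertices: (0, 0), (7, 0), (0, 3.5)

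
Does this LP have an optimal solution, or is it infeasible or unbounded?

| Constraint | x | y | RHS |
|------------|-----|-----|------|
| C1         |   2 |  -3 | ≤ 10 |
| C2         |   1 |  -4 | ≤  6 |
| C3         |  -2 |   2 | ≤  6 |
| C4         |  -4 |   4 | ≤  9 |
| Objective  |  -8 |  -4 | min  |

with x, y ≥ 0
Feasible point: (0, 0) satisfies every constraint, so the LP is feasible.
Direction d = (1, 1): for each constraint row a, a·d ≤ 0 —
  (2)(1) + (-3)(1) = -1 ≤ 0
  (1)(1) + (-4)(1) = -3 ≤ 0
  (-2)(1) + (2)(1) = 0 ≤ 0
  (-4)(1) + (4)(1) = 0 ≤ 0
and d ≥ 0, so (0, 0) + t·d stays feasible for every t ≥ 0. Along this ray z = -8x - 4y changes by -12 per unit t, so z → −∞.

Unbounded: there is a feasible ray along which z → −∞.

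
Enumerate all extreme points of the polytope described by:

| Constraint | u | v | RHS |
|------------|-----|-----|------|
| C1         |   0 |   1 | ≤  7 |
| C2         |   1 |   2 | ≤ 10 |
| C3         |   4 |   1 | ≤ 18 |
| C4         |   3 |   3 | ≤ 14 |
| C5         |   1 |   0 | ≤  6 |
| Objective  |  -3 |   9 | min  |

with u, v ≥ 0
Each vertex is the intersection of two constraint boundaries that also satisfies all remaining constraints:
  u = 0 and v = 0 → (0, 0)
  4u + v = 18 and v = 0 → (4.5, 0)
  4u + v = 18 and 3u + 3v = 14 → (4.444, 0.2222)
  3u + 3v = 14 and u = 0 → (0, 4.667)

Vertices: (0, 0), (4.5, 0), (4.444, 0.2222), (0, 4.667)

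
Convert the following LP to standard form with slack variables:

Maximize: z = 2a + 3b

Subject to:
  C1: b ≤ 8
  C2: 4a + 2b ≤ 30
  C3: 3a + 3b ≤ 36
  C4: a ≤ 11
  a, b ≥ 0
max z = 2a + 3b

s.t.
  b + s1 = 8
  4a + 2b + s2 = 30
  3a + 3b + s3 = 36
  a + s4 = 11
  a, b, s1, s2, s3, s4 ≥ 0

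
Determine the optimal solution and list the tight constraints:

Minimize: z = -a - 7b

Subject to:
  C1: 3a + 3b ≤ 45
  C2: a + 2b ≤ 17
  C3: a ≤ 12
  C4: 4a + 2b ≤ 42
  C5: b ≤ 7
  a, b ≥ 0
Optimal: a = 3, b = 7
Slack at optimum:
  C1: slack = 15
  C2: slack = 0 (binding)
  C3: slack = 9
  C4: slack = 16
  C5: slack = 0 (binding)
  a ≥ 0: a = 3
  b ≥ 0: b = 7
Binding constraints: C2, C5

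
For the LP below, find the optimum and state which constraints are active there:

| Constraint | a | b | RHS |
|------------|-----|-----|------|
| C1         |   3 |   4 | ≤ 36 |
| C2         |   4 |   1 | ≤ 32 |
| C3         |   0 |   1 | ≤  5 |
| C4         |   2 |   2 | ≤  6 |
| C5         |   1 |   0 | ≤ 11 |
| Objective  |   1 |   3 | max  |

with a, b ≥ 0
Optimal: a = 0, b = 3
Slack at optimum:
  C1: slack = 24
  C2: slack = 29
  C3: slack = 2
  C4: slack = 0 (binding)
  C5: slack = 11
  a ≥ 0: a = 0 (binding)
  b ≥ 0: b = 3
Binding constraints: C4, a ≥ 0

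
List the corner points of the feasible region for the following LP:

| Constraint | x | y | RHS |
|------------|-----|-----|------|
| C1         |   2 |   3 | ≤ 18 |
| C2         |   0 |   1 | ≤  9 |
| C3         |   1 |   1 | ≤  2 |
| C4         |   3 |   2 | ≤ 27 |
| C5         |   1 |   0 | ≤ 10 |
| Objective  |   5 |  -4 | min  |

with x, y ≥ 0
Each vertex is the intersection of two constraint boundaries that also satisfies all remaining constraints:
  x = 0 and y = 0 → (0, 0)
  x + y = 2 and y = 0 → (2, 0)
  x + y = 2 and x = 0 → (0, 2)

Vertices: (0, 0), (2, 0), (0, 2)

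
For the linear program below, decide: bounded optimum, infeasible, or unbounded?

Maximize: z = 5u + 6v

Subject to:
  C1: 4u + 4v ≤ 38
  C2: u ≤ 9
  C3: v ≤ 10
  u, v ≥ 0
The point (0, 9.5) satisfies every constraint, so the LP is feasible; the constraints give u ≤ 9 and v ≤ 10, which with u, v ≥ 0 keep the feasible region inside a bounded box. A feasible, bounded LP attains a finite optimum at a vertex.

The LP has an optimal solution: (0, 9.5) with z = 57.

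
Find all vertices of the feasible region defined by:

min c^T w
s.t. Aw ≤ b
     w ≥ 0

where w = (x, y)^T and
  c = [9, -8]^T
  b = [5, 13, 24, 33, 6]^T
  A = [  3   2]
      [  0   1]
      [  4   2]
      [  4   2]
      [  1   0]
Each vertex is the intersection of two constraint boundaries that also satisfies all remaining constraints:
  x = 0 and y = 0 → (0, 0)
  3x + 2y = 5 and y = 0 → (1.667, 0)
  3x + 2y = 5 and x = 0 → (0, 2.5)

Vertices: (0, 0), (1.667, 0), (0, 2.5)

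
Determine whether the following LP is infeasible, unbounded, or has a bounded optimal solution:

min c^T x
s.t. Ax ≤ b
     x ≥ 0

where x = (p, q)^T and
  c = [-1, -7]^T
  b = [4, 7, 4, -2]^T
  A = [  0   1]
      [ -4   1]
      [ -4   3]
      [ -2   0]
Feasible point: (1, 0) satisfies every constraint, so the LP is feasible.
Direction d = (1, 0): for each constraint row a, a·d ≤ 0 —
  (0)(1) + (1)(0) = 0 ≤ 0
  (-4)(1) + (1)(0) = -4 ≤ 0
  (-4)(1) + (3)(0) = -4 ≤ 0
  (-2)(1) + (0)(0) = -2 ≤ 0
and d ≥ 0, so (1, 0) + t·d stays feasible for every t ≥ 0. Along this ray z = -p - 7q changes by -1 per unit t, so z → −∞.

Unbounded: there is a feasible ray along which z → −∞.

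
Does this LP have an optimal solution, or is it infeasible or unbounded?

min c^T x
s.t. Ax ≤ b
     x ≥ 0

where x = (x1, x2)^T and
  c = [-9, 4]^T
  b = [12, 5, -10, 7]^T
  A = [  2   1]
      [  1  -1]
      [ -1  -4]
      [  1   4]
One constraint requires x1 + 4x2 ≤ 7, while the constraint -x1 - 4x2 ≤ -10 is equivalent to x1 + 4x2 ≥ 10. Together they would need 10 ≤ x1 + 4x2 ≤ 7, which is impossible since 10 > 7. No point satisfies all constraints.

Infeasible: no point satisfies all constraints simultaneously.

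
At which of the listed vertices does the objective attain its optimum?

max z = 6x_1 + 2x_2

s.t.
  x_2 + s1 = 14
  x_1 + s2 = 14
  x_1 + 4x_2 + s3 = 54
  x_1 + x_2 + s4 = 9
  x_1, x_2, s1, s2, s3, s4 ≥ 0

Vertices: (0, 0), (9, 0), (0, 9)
Evaluating z = 6x_1 + 2x_2 at each vertex:
  (0, 0): z = 0
  (9, 0): z = 54
  (0, 9): z = 18

The largest value is z = 54, attained at (9, 0).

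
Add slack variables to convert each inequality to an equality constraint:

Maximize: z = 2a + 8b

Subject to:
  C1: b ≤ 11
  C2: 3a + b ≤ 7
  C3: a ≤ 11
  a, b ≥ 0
max z = 2a + 8b

s.t.
  b + s1 = 11
  3a + b + s2 = 7
  a + s3 = 11
  a, b, s1, s2, s3 ≥ 0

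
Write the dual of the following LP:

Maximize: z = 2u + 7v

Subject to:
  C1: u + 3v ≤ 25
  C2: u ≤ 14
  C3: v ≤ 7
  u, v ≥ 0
Minimize: z = 25y1 + 14y2 + 7y3

Subject to:
  C1: -y1 - y2 ≤ -2
  C2: -3y1 - y3 ≤ -7
  y1, y2, y3 ≥ 0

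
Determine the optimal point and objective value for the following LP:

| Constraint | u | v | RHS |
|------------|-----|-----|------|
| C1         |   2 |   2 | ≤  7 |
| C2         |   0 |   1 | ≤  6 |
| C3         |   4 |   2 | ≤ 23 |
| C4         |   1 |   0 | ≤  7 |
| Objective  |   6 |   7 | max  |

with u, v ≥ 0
Each vertex is the intersection of two constraint boundaries that also satisfies all remaining constraints:
  u = 0 and v = 0 → (0, 0)
  2u + 2v = 7 and v = 0 → (3.5, 0)
  2u + 2v = 7 and u = 0 → (0, 3.5)

Evaluating z = 6u + 7v at each vertex:
  (0, 0): z = 0
  (3.5, 0): z = 21
  (0, 3.5): z = 24.5

The maximum is at (0, 3.5) with z = 24.5.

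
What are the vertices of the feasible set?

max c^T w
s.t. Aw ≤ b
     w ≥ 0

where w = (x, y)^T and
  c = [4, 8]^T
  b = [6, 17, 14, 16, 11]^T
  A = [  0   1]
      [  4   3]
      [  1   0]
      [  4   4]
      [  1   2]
Each vertex is the intersection of two constraint boundaries that also satisfies all remaining constraints:
  x = 0 and y = 0 → (0, 0)
  4x + 4y = 16 and y = 0 → (4, 0)
  4x + 4y = 16 and x = 0 → (0, 4)

Vertices: (0, 0), (4, 0), (0, 4)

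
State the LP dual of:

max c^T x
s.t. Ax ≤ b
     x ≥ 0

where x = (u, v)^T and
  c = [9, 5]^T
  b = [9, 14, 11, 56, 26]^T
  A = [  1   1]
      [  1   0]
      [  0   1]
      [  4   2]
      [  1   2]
Minimize: z = 9y1 + 14y2 + 11y3 + 56y4 + 26y5

Subject to:
  C1: -y1 - y2 - 4y4 - y5 ≤ -9
  C2: -y1 - y3 - 2y4 - 2y5 ≤ -5
  y1, y2, y3, y4, y5 ≥ 0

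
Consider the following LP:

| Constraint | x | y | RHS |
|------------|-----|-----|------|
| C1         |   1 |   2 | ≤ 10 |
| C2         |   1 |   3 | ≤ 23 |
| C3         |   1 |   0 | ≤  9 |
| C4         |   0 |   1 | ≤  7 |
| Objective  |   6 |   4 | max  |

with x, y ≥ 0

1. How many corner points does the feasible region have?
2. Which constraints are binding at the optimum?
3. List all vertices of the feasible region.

1. 4
2. C1, C3
3. (0, 0), (9, 0), (9, 0.5), (0, 5)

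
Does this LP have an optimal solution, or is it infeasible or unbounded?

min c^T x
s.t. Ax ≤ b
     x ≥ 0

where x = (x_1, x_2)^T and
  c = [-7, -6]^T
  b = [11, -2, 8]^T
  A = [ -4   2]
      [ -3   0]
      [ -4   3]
Feasible point: (1, 0) satisfies every constraint, so the LP is feasible.
Direction d = (1, 0): for each constraint row a, a·d ≤ 0 —
  (-4)(1) + (2)(0) = -4 ≤ 0
  (-3)(1) + (0)(0) = -3 ≤ 0
  (-4)(1) + (3)(0) = -4 ≤ 0
and d ≥ 0, so (1, 0) + t·d stays feasible for every t ≥ 0. Along this ray z = -7x_1 - 6x_2 changes by -7 per unit t, so z → −∞.

Unbounded — the objective can decrease without bound over the feasible region.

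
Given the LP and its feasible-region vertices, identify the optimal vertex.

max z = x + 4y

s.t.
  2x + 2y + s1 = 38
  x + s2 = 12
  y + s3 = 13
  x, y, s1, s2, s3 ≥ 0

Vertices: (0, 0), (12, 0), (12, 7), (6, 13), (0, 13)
Evaluating z = x + 4y at each vertex:
  (0, 0): z = 0
  (12, 0): z = 12
  (12, 7): z = 40
  (6, 13): z = 58
  (0, 13): z = 52

The largest value is z = 58, attained at (6, 13).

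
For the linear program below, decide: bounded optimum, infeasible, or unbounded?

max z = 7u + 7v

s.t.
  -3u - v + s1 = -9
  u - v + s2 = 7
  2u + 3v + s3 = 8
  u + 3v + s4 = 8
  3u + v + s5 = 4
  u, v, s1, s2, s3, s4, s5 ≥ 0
The row 3u + v + s5 = 4 with s5 ≥ 0 requires 3u + v ≤ 4, while the row -3u - v + s1 = -9 with s1 ≥ 0 is equivalent to 3u + v ≥ 9. Together they would need 9 ≤ 3u + v ≤ 4, which is impossible since 9 > 4. No point satisfies all constraints.

Infeasible — the constraint set is empty.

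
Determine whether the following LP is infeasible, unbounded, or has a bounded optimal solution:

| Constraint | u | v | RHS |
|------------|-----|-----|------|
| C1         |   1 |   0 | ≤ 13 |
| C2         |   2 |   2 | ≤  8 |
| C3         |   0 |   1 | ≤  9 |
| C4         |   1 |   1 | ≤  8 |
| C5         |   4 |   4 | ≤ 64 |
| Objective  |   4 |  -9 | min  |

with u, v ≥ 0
The point (0, 4) satisfies every constraint, so the LP is feasible; the constraints give u ≤ 13 and v ≤ 9, which with u, v ≥ 0 keep the feasible region inside a bounded box. A feasible, bounded LP attains a finite optimum at a vertex.

Evaluating z = 4u - 9v at each vertex:
  (0, 0): z = 0
  (4, 0): z = 16
  (0, 4): z = -36

Bounded optimum: z* = -36 at (0, 4).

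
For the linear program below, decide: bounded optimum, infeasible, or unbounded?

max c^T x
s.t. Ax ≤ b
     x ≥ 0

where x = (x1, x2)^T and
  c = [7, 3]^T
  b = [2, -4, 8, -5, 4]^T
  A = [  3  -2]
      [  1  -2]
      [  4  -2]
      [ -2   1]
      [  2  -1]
One constraint requires 2x1 - x2 ≤ 4, while the constraint -2x1 + x2 ≤ -5 is equivalent to 2x1 - x2 ≥ 5. Together they would need 5 ≤ 2x1 - x2 ≤ 4, which is impossible since 5 > 4. No point satisfies all constraints.

Infeasible: no point satisfies all constraints simultaneously.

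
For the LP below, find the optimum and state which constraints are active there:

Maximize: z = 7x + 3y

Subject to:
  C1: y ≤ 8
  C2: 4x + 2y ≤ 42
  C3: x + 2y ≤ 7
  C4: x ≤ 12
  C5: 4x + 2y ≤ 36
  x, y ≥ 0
Optimal: x = 7, y = 0
Binding: C3, y ≥ 0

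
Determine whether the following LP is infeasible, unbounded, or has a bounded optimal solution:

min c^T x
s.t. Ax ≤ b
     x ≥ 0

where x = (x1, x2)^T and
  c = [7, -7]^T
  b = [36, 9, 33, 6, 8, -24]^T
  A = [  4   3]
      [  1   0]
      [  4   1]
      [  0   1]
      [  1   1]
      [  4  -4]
The point (0, 6) satisfies every constraint, so the LP is feasible; the constraints give x1 ≤ 9 and x2 ≤ 6, which with x1, x2 ≥ 0 keep the feasible region inside a bounded box. A feasible, bounded LP attains a finite optimum at a vertex.

Evaluating z = 7x1 - 7x2 at each vertex:
  (0, 6): z = -42

The LP has an optimal solution: (0, 6) with z = -42.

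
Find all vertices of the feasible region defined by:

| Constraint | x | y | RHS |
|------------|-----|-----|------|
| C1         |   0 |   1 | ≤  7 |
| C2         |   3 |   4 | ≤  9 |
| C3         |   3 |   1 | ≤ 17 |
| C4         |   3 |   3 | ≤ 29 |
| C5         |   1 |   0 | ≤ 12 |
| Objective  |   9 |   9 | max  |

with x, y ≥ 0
Each vertex is the intersection of two constraint boundaries that also satisfies all remaining constraints:
  x = 0 and y = 0 → (0, 0)
  3x + 4y = 9 and y = 0 → (3, 0)
  3x + 4y = 9 and x = 0 → (0, 2.25)

Vertices: (0, 0), (3, 0), (0, 2.25)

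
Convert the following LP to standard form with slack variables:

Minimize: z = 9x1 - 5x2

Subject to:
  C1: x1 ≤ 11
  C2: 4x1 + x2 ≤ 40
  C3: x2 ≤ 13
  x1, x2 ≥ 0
min z = 9x1 - 5x2

s.t.
  x1 + s1 = 11
  4x1 + x2 + s2 = 40
  x2 + s3 = 13
  x1, x2, s1, s2, s3 ≥ 0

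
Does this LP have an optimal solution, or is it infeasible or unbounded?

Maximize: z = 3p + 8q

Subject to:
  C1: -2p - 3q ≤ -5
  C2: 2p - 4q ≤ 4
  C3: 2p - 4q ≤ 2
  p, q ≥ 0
Feasible point: (0, 2) satisfies every constraint, so the LP is feasible.
Direction d = (0, 1): for each constraint row a, a·d ≤ 0 —
  (-2)(0) + (-3)(1) = -3 ≤ 0
  (2)(0) + (-4)(1) = -4 ≤ 0
  (2)(0) + (-4)(1) = -4 ≤ 0
and d ≥ 0, so (0, 2) + t·d stays feasible for every t ≥ 0. Along this ray z = 3p + 8q changes by 8 per unit t, so z → +∞.

Unbounded: there is a feasible ray along which z → +∞.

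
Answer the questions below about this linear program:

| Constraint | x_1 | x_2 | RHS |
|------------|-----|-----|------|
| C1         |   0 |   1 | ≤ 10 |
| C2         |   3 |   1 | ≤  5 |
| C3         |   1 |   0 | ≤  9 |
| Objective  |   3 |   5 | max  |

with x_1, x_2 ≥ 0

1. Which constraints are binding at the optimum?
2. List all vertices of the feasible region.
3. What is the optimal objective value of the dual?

1. C2, x_1 ≥ 0
2. (0, 0), (1.667, 0), (0, 5)
3. 25 (by strong duality, equal to the primal optimum)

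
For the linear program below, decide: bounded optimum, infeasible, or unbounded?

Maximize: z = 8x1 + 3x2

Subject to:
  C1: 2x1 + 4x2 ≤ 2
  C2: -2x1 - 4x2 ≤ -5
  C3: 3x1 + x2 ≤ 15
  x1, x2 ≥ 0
C1 requires 2x1 + 4x2 ≤ 2, while C2 (-2x1 - 4x2 ≤ -5) is equivalent to 2x1 + 4x2 ≥ 5. Together they would need 5 ≤ 2x1 + 4x2 ≤ 2, which is impossible since 5 > 2. No point satisfies all constraints.

Infeasible — the constraint set is empty.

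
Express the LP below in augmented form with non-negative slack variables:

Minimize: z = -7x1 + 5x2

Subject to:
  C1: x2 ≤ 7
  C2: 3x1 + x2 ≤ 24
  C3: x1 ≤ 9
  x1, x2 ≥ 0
min z = -7x1 + 5x2

s.t.
  x2 + s1 = 7
  3x1 + x2 + s2 = 24
  x1 + s3 = 9
  x1, x2, s1, s2, s3 ≥ 0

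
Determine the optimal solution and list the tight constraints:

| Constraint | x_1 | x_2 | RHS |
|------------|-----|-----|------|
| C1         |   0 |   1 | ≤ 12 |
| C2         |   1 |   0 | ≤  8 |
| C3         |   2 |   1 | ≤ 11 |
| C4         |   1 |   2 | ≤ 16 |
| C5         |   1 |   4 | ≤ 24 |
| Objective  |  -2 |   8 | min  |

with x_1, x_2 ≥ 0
Optimal: x_1 = 5.5, x_2 = 0
Slack at optimum:
  C1: slack = 12
  C2: slack = 2.5
  C3: slack = 0 (binding)
  C4: slack = 10.5
  C5: slack = 18.5
  x_1 ≥ 0: x_1 = 5.5
  x_2 ≥ 0: x_2 = 0 (binding)
Binding constraints: C3, x_2 ≥ 0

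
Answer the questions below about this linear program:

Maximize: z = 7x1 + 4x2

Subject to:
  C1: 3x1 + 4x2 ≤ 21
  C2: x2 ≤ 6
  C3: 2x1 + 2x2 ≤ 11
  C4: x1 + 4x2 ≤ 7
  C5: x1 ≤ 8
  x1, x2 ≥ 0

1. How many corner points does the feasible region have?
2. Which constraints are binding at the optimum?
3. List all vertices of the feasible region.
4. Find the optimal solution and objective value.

1. 4
2. C3, x2 ≥ 0
3. (0, 0), (5.5, 0), (5, 0.5), (0, 1.75)
4. x1 = 5.5, x2 = 0, z = 38.5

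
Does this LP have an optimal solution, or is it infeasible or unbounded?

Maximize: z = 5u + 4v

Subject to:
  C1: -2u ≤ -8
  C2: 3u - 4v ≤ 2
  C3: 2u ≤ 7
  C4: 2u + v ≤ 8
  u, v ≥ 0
C3 requires 2u ≤ 7, while C1 (-2u ≤ -8) is equivalent to 2u ≥ 8. Together they would need 8 ≤ 2u ≤ 7, which is impossible since 8 > 7. No point satisfies all constraints.

The feasible region is empty; the LP is infeasible.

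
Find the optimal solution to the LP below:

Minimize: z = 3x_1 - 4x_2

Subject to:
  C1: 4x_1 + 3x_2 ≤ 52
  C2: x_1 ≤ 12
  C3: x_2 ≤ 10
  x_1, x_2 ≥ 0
x_1 = 0, x_2 = 10, z = -40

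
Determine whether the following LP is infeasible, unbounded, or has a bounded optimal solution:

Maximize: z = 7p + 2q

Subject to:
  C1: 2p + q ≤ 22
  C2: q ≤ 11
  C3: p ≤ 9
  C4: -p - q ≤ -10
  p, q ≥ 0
The point (9, 4) satisfies every constraint, so the LP is feasible; the constraints give p ≤ 9 and q ≤ 11, which with p, q ≥ 0 keep the feasible region inside a bounded box. A feasible, bounded LP attains a finite optimum at a vertex.

Evaluating z = 7p + 2q at each vertex:
  (9, 1): z = 65
  (9, 4): z = 71
  (5.5, 11): z = 60.5
  (0, 11): z = 22
  (0, 10): z = 20

Bounded optimum: z* = 71 at (9, 4).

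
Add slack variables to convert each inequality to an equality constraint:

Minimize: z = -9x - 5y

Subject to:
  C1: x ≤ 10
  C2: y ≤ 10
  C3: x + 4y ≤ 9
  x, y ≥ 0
min z = -9x - 5y

s.t.
  x + s1 = 10
  y + s2 = 10
  x + 4y + s3 = 9
  x, y, s1, s2, s3 ≥ 0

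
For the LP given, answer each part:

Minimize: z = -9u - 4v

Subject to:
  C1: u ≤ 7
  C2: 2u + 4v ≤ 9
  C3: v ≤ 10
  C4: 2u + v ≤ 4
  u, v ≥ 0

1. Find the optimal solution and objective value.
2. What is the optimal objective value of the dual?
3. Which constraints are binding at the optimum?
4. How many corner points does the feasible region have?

1. u = 2, v = 0, z = -18
2. -18 (by strong duality, equal to the primal optimum)
3. C4, v ≥ 0
4. 4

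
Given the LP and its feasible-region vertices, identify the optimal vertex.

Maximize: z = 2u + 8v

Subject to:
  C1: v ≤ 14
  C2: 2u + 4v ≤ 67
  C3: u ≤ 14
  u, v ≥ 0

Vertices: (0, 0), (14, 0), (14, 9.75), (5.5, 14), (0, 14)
Evaluating z = 2u + 8v at each vertex:
  (0, 0): z = 0
  (14, 0): z = 28
  (14, 9.75): z = 106
  (5.5, 14): z = 123
  (0, 14): z = 112

The largest value is z = 123, attained at (5.5, 14).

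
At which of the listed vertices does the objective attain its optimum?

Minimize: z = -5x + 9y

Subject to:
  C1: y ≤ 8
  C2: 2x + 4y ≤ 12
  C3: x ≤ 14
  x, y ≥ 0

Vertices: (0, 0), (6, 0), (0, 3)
Evaluating z = -5x + 9y at each vertex:
  (0, 0): z = 0
  (6, 0): z = -30
  (0, 3): z = 27

The smallest value is z = -30, attained at (6, 0).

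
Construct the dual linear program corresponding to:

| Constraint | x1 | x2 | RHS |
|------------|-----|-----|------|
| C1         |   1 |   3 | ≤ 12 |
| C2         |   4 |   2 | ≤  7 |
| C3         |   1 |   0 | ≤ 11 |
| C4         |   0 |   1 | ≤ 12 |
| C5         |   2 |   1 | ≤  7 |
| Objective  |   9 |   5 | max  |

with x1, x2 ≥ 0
Minimize: z = 12y1 + 7y2 + 11y3 + 12y4 + 7y5

Subject to:
  C1: -y1 - 4y2 - y3 - 2y5 ≤ -9
  C2: -3y1 - 2y2 - y4 - y5 ≤ -5
  y1, y2, y3, y4, y5 ≥ 0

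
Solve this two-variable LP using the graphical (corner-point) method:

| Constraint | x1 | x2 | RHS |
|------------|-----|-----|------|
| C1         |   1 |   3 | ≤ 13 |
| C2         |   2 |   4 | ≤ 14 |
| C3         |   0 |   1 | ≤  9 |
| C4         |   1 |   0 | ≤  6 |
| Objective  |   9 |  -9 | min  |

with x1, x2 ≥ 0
x1 = 0, x2 = 3.5, z = -31.5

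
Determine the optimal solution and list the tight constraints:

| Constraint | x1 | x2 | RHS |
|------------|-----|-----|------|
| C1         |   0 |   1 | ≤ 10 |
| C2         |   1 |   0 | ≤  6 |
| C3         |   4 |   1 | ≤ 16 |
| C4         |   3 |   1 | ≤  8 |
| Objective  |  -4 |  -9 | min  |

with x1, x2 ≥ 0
Optimal: x1 = 0, x2 = 8
Binding: C4, x1 ≥ 0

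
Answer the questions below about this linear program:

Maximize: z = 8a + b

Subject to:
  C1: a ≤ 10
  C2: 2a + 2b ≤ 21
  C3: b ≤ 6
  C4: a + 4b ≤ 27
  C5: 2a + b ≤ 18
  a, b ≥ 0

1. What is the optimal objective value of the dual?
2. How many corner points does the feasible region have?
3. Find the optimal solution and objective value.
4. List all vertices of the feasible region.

1. 72 (by strong duality, equal to the primal optimum)
2. 6
3. a = 9, b = 0, z = 72
4. (0, 0), (9, 0), (7.5, 3), (5, 5.5), (3, 6), (0, 6)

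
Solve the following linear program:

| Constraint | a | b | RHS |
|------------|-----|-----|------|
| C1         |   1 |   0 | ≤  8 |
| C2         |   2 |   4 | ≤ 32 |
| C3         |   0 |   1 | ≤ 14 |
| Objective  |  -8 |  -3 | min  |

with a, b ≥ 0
Each vertex is the intersection of two constraint boundaries that also satisfies all remaining constraints:
  a = 0 and b = 0 → (0, 0)
  a = 8 and b = 0 → (8, 0)
  a = 8 and 2a + 4b = 32 → (8, 4)
  2a + 4b = 32 and a = 0 → (0, 8)

Evaluating z = -8a - 3b at each vertex:
  (0, 0): z = 0
  (8, 0): z = -64
  (8, 4): z = -76
  (0, 8): z = -24

The minimum is at (8, 4) with z = -76.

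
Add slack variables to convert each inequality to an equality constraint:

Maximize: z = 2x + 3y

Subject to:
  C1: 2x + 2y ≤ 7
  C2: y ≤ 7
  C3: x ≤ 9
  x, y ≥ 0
max z = 2x + 3y

s.t.
  2x + 2y + s1 = 7
  y + s2 = 7
  x + s3 = 9
  x, y, s1, s2, s3 ≥ 0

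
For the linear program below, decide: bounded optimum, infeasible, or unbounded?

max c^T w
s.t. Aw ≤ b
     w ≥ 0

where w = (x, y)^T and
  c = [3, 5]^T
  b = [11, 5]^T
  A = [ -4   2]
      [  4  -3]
Feasible point: (0, 0) satisfies every constraint, so the LP is feasible.
Direction d = (1, 2): for each constraint row a, a·d ≤ 0 —
  (-4)(1) + (2)(2) = 0 ≤ 0
  (4)(1) + (-3)(2) = -2 ≤ 0
and d ≥ 0, so (0, 0) + t·d stays feasible for every t ≥ 0. Along this ray z = 3x + 5y changes by 13 per unit t, so z → +∞.

Unbounded: there is a feasible ray along which z → +∞.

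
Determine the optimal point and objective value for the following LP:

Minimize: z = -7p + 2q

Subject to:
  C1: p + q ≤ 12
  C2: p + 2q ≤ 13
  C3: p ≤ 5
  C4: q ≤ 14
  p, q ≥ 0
p = 5, q = 0, z = -35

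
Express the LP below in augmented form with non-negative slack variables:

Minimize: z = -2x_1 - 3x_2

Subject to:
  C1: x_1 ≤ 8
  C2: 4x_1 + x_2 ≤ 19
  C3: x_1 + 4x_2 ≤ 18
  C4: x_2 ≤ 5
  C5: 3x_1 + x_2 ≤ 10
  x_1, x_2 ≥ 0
min z = -2x_1 - 3x_2

s.t.
  x_1 + s1 = 8
  4x_1 + x_2 + s2 = 19
  x_1 + 4x_2 + s3 = 18
  x_2 + s4 = 5
  3x_1 + x_2 + s5 = 10
  x_1, x_2, s1, s2, s3, s4, s5 ≥ 0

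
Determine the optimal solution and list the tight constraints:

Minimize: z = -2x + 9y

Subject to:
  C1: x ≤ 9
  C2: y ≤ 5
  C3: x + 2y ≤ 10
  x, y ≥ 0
Optimal: x = 9, y = 0
Slack at optimum:
  C1: slack = 0 (binding)
  C2: slack = 5
  C3: slack = 1
  x ≥ 0: x = 9
  y ≥ 0: y = 0 (binding)
Binding constraints: C1, y ≥ 0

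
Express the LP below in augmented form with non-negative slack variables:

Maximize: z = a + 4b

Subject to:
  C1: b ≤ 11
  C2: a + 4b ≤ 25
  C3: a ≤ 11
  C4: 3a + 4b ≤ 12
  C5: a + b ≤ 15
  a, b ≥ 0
max z = a + 4b

s.t.
  b + s1 = 11
  a + 4b + s2 = 25
  a + s3 = 11
  3a + 4b + s4 = 12
  a + b + s5 = 15
  a, b, s1, s2, s3, s4, s5 ≥ 0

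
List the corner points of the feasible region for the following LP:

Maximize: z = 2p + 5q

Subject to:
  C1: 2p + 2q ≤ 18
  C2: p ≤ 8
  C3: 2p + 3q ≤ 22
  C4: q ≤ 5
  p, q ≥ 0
Each vertex is the intersection of two constraint boundaries that also satisfies all remaining constraints:
  p = 0 and q = 0 → (0, 0)
  p = 8 and q = 0 → (8, 0)
  2p + 2q = 18 and p = 8 → (8, 1)
  2p + 2q = 18 and 2p + 3q = 22 → (5, 4)
  2p + 3q = 22 and q = 5 → (3.5, 5)
  q = 5 and p = 0 → (0, 5)

Vertices: (0, 0), (8, 0), (8, 1), (5, 4), (3.5, 5), (0, 5)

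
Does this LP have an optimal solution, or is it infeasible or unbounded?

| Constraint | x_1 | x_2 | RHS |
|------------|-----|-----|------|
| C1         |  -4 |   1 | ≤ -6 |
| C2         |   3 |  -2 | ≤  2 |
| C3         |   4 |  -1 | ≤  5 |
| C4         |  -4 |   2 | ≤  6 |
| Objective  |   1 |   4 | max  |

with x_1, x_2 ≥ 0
C3 requires 4x_1 - x_2 ≤ 5, while C1 (-4x_1 + x_2 ≤ -6) is equivalent to 4x_1 - x_2 ≥ 6. Together they would need 6 ≤ 4x_1 - x_2 ≤ 5, which is impossible since 6 > 5. No point satisfies all constraints.

Infeasible: no point satisfies all constraints simultaneously.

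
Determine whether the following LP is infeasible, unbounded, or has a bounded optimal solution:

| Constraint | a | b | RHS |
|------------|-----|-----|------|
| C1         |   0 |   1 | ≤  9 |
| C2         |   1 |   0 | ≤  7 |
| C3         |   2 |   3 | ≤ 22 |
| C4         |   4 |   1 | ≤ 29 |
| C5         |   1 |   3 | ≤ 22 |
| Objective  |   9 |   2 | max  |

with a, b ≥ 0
The point (7, 1) satisfies every constraint, so the LP is feasible; the constraints give a ≤ 7 and b ≤ 9, which with a, b ≥ 0 keep the feasible region inside a bounded box. A feasible, bounded LP attains a finite optimum at a vertex.

Evaluating z = 9a + 2b at each vertex:
  (0, 0): z = 0
  (7, 0): z = 63
  (7, 1): z = 65
  (6.5, 3): z = 64.5
  (0, 7.333): z = 14.67

Bounded optimum: z* = 65 at (7, 1).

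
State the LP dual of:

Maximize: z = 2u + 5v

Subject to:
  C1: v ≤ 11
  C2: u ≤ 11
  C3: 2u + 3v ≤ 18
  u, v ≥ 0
Minimize: z = 11y1 + 11y2 + 18y3

Subject to:
  C1: -y2 - 2y3 ≤ -2
  C2: -y1 - 3y3 ≤ -5
  y1, y2, y3 ≥ 0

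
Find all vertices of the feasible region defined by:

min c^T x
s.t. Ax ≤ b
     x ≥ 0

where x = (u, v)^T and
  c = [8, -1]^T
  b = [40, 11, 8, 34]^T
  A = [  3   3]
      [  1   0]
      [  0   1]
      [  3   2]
Each vertex is the intersection of two constraint boundaries that also satisfies all remaining constraints:
  u = 0 and v = 0 → (0, 0)
  u = 11 and v = 0 → (11, 0)
  u = 11 and 3u + 2v = 34 → (11, 0.5)
  3u + 3v = 40 and 3u + 2v = 34 → (7.333, 6)
  3u + 3v = 40 and v = 8 → (5.333, 8)
  v = 8 and u = 0 → (0, 8)

Vertices: (0, 0), (11, 0), (11, 0.5), (7.333, 6), (5.333, 8), (0, 8)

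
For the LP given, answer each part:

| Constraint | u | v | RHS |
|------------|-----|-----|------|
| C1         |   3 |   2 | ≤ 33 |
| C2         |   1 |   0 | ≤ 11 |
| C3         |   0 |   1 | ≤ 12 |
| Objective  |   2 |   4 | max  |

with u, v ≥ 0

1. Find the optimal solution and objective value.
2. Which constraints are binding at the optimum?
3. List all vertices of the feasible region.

1. u = 3, v = 12, z = 54
2. C1, C3
3. (0, 0), (11, 0), (3, 12), (0, 12)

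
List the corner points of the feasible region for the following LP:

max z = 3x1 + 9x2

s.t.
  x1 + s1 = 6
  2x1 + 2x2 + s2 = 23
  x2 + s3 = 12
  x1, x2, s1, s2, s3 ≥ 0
Each vertex is the intersection of two constraint boundaries that also satisfies all remaining constraints:
  x1 = 0 and x2 = 0 → (0, 0)
  x1 = 6 and x2 = 0 → (6, 0)
  x1 = 6 and 2x1 + 2x2 = 23 → (6, 5.5)
  2x1 + 2x2 = 23 and x1 = 0 → (0, 11.5)

Vertices: (0, 0), (6, 0), (6, 5.5), (0, 11.5)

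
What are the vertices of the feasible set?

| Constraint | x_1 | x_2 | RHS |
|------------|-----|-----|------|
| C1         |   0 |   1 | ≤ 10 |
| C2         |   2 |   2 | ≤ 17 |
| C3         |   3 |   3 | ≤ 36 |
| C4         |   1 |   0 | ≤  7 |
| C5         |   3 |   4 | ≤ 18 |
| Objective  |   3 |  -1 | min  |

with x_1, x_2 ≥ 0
Each vertex is the intersection of two constraint boundaries that also satisfies all remaining constraints:
  x_1 = 0 and x_2 = 0 → (0, 0)
  3x_1 + 4x_2 = 18 and x_2 = 0 → (6, 0)
  3x_1 + 4x_2 = 18 and x_1 = 0 → (0, 4.5)

Vertices: (0, 0), (6, 0), (0, 4.5)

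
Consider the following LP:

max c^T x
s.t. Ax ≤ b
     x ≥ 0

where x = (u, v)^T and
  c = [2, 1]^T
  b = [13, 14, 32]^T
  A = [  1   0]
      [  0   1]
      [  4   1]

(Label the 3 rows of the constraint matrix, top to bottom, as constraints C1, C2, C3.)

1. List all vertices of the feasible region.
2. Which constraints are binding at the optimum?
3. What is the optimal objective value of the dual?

1. (0, 0), (8, 0), (4.5, 14), (0, 14)
2. C2, C3
3. 23 (by strong duality, equal to the primal optimum)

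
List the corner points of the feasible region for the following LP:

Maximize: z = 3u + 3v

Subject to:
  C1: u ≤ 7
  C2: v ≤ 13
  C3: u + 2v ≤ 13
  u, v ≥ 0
Each vertex is the intersection of two constraint boundaries that also satisfies all remaining constraints:
  u = 0 and v = 0 → (0, 0)
  u = 7 and v = 0 → (7, 0)
  u = 7 and u + 2v = 13 → (7, 3)
  u + 2v = 13 and u = 0 → (0, 6.5)

Vertices: (0, 0), (7, 0), (7, 3), (0, 6.5)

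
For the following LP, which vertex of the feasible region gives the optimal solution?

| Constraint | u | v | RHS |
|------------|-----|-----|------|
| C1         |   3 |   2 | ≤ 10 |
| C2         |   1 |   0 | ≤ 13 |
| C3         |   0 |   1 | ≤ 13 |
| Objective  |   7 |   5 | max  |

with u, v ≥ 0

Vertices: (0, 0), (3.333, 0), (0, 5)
Evaluating z = 7u + 5v at each vertex:
  (0, 0): z = 0
  (3.333, 0): z = 23.33
  (0, 5): z = 25

The largest value is z = 25, attained at (0, 5).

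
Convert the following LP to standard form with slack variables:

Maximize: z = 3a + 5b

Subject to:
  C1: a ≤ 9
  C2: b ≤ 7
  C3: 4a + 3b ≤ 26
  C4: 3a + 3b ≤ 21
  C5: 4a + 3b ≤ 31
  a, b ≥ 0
max z = 3a + 5b

s.t.
  a + s1 = 9
  b + s2 = 7
  4a + 3b + s3 = 26
  3a + 3b + s4 = 21
  4a + 3b + s5 = 31
  a, b, s1, s2, s3, s4, s5 ≥ 0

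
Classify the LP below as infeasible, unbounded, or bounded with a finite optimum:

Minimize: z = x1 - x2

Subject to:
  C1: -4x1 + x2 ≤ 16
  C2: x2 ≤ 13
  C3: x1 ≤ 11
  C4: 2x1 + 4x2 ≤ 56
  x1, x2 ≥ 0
The point (0, 13) satisfies every constraint, so the LP is feasible; the constraints give x1 ≤ 11 and x2 ≤ 13, which with x1, x2 ≥ 0 keep the feasible region inside a bounded box. A feasible, bounded LP attains a finite optimum at a vertex.

Evaluating z = x1 - x2 at each vertex:
  (0, 0): z = 0
  (11, 0): z = 11
  (11, 8.5): z = 2.5
  (2, 13): z = -11
  (0, 13): z = -13

Feasible with finite optimum z* = -13 at (0, 13).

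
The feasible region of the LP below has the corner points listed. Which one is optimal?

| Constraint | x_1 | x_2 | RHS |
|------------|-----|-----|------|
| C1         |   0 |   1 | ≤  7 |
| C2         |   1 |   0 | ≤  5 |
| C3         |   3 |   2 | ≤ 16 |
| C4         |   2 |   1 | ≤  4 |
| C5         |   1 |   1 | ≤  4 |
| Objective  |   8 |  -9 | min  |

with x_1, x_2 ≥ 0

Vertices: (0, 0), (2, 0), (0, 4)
Evaluating z = 8x_1 - 9x_2 at each vertex:
  (0, 0): z = 0
  (2, 0): z = 16
  (0, 4): z = -36

The smallest value is z = -36, attained at (0, 4).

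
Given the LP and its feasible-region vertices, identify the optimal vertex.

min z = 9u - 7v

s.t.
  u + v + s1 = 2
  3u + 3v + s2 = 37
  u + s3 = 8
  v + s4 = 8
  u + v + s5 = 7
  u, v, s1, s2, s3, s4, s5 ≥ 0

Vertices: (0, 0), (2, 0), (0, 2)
Evaluating z = 9u - 7v at each vertex:
  (0, 0): z = 0
  (2, 0): z = 18
  (0, 2): z = -14

The smallest value is z = -14, attained at (0, 2).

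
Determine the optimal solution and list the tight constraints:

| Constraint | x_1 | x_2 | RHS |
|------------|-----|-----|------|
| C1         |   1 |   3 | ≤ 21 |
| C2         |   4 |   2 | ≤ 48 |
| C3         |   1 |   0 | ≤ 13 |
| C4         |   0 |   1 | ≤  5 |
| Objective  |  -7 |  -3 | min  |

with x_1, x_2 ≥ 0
Optimal: x_1 = 12, x_2 = 0
Slack at optimum:
  C1: slack = 9
  C2: slack = 0 (binding)
  C3: slack = 1
  C4: slack = 5
  x_1 ≥ 0: x_1 = 12
  x_2 ≥ 0: x_2 = 0 (binding)
Binding constraints: C2, x_2 ≥ 0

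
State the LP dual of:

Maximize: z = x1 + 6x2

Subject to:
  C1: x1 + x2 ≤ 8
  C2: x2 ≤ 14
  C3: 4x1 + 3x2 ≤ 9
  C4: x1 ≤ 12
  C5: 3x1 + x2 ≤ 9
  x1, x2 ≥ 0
Minimize: z = 8y1 + 14y2 + 9y3 + 12y4 + 9y5

Subject to:
  C1: -y1 - 4y3 - y4 - 3y5 ≤ -1
  C2: -y1 - y2 - 3y3 - y5 ≤ -6
  y1, y2, y3, y4, y5 ≥ 0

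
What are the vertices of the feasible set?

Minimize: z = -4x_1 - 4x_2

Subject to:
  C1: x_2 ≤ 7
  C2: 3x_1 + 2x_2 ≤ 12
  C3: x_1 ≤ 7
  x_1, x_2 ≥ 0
Each vertex is the intersection of two constraint boundaries that also satisfies all remaining constraints:
  x_1 = 0 and x_2 = 0 → (0, 0)
  3x_1 + 2x_2 = 12 and x_2 = 0 → (4, 0)
  3x_1 + 2x_2 = 12 and x_1 = 0 → (0, 6)

Vertices: (0, 0), (4, 0), (0, 6)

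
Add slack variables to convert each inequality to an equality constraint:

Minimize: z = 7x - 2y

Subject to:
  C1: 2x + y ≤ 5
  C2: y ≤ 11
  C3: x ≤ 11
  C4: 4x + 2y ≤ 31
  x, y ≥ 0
min z = 7x - 2y

s.t.
  2x + y + s1 = 5
  y + s2 = 11
  x + s3 = 11
  4x + 2y + s4 = 31
  x, y, s1, s2, s3, s4 ≥ 0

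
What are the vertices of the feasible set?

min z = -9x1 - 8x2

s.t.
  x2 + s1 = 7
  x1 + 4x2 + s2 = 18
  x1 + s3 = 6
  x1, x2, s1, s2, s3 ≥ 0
Each vertex is the intersection of two constraint boundaries that also satisfies all remaining constraints:
  x1 = 0 and x2 = 0 → (0, 0)
  x1 = 6 and x2 = 0 → (6, 0)
  x1 + 4x2 = 18 and x1 = 6 → (6, 3)
  x1 + 4x2 = 18 and x1 = 0 → (0, 4.5)

Vertices: (0, 0), (6, 0), (6, 3), (0, 4.5)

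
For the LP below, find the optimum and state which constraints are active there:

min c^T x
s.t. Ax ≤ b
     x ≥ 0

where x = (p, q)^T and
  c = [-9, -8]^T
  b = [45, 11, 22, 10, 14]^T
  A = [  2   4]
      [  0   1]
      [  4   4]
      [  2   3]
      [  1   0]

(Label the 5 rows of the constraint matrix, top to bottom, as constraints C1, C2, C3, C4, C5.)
Optimal: p = 5, q = 0
Slack at optimum:
  C1: slack = 35
  C2: slack = 11
  C3: slack = 2
  C4: slack = 0 (binding)
  C5: slack = 9
  p ≥ 0: p = 5
  q ≥ 0: q = 0 (binding)
Binding constraints: C4, q ≥ 0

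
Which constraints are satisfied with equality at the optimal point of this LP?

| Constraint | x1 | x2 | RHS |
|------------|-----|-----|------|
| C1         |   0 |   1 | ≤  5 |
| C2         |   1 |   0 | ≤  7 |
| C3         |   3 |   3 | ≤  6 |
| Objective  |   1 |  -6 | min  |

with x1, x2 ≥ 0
Optimal: x1 = 0, x2 = 2
Slack at optimum:
  C1: slack = 3
  C2: slack = 7
  C3: slack = 0 (binding)
  x1 ≥ 0: x1 = 0 (binding)
  x2 ≥ 0: x2 = 2
Binding constraints: C3, x1 ≥ 0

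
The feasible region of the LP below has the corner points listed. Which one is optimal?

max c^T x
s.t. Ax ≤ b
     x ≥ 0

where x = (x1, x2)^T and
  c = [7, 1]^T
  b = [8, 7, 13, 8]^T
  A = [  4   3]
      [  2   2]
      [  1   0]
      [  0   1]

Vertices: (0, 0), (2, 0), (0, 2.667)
Evaluating z = 7x1 + x2 at each vertex:
  (0, 0): z = 0
  (2, 0): z = 14
  (0, 2.667): z = 2.667

The largest value is z = 14, attained at (2, 0).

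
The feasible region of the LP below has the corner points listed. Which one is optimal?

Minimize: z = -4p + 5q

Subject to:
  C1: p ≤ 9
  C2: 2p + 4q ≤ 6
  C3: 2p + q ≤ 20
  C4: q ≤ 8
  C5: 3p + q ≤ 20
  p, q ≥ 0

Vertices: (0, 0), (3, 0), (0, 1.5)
(3, 0) with z = -12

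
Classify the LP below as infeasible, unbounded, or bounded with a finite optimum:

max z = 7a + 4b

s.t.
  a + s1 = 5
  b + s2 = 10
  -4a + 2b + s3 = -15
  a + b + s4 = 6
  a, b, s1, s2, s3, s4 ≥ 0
The point (5, 1) satisfies every constraint, so the LP is feasible; the constraints give a ≤ 5 and b ≤ 10, which with a, b ≥ 0 keep the feasible region inside a bounded box. A feasible, bounded LP attains a finite optimum at a vertex.

Feasible with finite optimum z* = 39 at (5, 1).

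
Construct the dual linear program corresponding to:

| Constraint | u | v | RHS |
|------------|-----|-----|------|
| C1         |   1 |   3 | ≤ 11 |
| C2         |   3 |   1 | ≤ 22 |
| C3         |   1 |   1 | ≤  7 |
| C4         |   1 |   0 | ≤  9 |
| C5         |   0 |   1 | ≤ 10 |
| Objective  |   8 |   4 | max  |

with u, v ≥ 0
Minimize: z = 11y1 + 22y2 + 7y3 + 9y4 + 10y5

Subject to:
  C1: -y1 - 3y2 - y3 - y4 ≤ -8
  C2: -3y1 - y2 - y3 - y5 ≤ -4
  y1, y2, y3, y4, y5 ≥ 0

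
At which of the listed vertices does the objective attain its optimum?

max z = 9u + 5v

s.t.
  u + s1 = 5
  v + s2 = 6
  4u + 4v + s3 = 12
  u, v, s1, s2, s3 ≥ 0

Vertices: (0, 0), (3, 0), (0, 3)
Evaluating z = 9u + 5v at each vertex:
  (0, 0): z = 0
  (3, 0): z = 27
  (0, 3): z = 15

The largest value is z = 27, attained at (3, 0).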